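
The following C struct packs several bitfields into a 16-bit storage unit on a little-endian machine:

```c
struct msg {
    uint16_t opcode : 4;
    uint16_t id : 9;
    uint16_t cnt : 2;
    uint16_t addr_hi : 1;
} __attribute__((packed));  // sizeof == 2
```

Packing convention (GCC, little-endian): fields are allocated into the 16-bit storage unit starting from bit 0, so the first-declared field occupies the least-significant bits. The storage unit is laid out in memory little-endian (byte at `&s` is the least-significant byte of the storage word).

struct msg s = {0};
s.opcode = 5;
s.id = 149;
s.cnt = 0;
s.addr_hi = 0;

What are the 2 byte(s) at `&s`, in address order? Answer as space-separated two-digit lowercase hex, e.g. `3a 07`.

opcode:4 = 5 → 0x5 << 0 → word 0x0005
id:9 = 149 → 0x95 << 4 → word 0x0955
cnt:2 = 0 → 0x0 << 13 → word 0x0955
addr_hi:1 = 0 → 0x0 << 15 → word 0x0955
word = 0x0955 → little-endian bytes:
  [0]=0x55  [1]=0x09

55 09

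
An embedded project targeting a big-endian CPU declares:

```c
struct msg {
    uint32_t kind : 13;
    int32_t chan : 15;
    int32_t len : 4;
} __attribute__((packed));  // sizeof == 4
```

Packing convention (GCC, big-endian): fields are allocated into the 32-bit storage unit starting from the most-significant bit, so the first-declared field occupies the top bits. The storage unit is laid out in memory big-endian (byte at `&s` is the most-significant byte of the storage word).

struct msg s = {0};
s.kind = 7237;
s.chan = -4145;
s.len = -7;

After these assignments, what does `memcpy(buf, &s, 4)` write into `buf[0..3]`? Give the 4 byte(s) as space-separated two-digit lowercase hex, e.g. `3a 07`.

kind (13b) val=7237 bits=0x1c45 at bit 19: 0xe2280000
chan (15b) val=-4145 bits=0x6fcf at bit 4: 0xe22efcf0
len (4b) val=-7 bits=0x9 at bit 0: 0xe22efcf9
word = 0xe22efcf9 → big-endian bytes:
  [0]=0xe2  [1]=0x2e  [2]=0xfc  [3]=0xf9

e2 2e fc f9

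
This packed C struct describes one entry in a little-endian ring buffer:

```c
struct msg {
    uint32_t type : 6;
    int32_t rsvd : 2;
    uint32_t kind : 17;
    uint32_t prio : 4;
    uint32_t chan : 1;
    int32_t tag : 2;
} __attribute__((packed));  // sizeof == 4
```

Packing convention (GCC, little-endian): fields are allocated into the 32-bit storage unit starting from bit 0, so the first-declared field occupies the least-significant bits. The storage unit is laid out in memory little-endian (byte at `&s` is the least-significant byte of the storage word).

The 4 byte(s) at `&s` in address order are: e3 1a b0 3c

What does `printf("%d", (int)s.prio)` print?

14

[0]=0xe3 [1]=0x1a [2]=0xb0 [3]=0x3c (little-endian) → word 0x3cb01ae3
type:6 @ bit 0 → (0x3cb01ae3>>0)&0x3f = 0x23
rsvd:2 @ bit 6 → (0x3cb01ae3>>6)&0x3 = 0x3
kind:17 @ bit 8 → (0x3cb01ae3>>8)&0x1ffff = 0xb01a
prio:4 @ bit 25 → (0x3cb01ae3>>25)&0xf = 0xe  ←
chan:1 @ bit 29 → (0x3cb01ae3>>29)&0x1 = 0x1
tag:2 @ bit 30 → (0x3cb01ae3>>30)&0x3 = 0x0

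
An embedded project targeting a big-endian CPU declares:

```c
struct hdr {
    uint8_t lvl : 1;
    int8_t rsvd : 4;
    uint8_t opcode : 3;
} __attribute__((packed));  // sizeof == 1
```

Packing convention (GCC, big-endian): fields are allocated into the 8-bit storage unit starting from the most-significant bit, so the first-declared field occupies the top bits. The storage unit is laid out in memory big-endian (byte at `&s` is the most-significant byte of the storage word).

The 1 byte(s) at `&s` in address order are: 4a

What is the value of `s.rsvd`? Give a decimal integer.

[0]=0x4a (big-endian) → word 0x4a
lvl [7+:1] = (word>>7) & 0x1 = 0
rsvd [3+:4] = (word>>3) & 0xf = 9  ←
opcode [0+:3] = (word>>0) & 0x7 = 2
rsvd signed 4b, MSB=1: 9 - 16 = -7

-7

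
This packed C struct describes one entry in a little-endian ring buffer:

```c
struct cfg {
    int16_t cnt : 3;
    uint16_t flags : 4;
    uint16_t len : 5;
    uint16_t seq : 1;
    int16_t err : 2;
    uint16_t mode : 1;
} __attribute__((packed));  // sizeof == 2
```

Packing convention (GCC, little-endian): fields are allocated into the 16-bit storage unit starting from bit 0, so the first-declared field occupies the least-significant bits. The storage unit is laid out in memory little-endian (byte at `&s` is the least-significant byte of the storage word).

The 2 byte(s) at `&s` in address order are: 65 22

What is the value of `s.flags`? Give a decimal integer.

12

[0]=0x65 [1]=0x22 (little-endian) → word 0x2265
cnt:3 @ bit 0 → (0x2265>>0)&0x7 = 0x5
flags:4 @ bit 3 → (0x2265>>3)&0xf = 0xc  ←
len:5 @ bit 7 → (0x2265>>7)&0x1f = 0x4
seq:1 @ bit 12 → (0x2265>>12)&0x1 = 0x0
err:2 @ bit 13 → (0x2265>>13)&0x3 = 0x1
mode:1 @ bit 15 → (0x2265>>15)&0x1 = 0x0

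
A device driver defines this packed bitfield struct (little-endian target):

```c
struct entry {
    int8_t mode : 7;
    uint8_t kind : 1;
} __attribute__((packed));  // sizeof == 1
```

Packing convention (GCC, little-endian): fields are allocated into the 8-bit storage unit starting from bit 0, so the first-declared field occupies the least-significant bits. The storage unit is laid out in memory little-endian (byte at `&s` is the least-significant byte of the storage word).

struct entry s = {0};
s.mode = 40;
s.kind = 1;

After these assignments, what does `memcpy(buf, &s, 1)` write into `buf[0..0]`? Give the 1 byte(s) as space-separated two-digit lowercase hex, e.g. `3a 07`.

a8

[0+:7] mode=40 & 0x7f = 0x28; word=0x28
[7+:1] kind=1 & 0x1 = 0x1; word=0xa8
word = 0xa8 → little-endian bytes:
  [0]=0xa8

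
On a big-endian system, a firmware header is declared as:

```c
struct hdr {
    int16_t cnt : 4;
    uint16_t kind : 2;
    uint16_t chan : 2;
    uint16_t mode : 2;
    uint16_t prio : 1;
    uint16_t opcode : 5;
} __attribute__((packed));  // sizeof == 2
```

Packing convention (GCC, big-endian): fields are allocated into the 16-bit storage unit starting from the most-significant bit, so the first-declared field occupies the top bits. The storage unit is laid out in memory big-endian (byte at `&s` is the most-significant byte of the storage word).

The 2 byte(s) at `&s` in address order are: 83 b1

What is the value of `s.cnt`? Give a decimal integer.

-8

[0]=0x83 [1]=0xb1 (big-endian) → word 0x83b1
cnt:4 @ bit 12 → (0x83b1>>12)&0xf = 0x8  ←
kind:2 @ bit 10 → (0x83b1>>10)&0x3 = 0x0
chan:2 @ bit 8 → (0x83b1>>8)&0x3 = 0x3
mode:2 @ bit 6 → (0x83b1>>6)&0x3 = 0x2
prio:1 @ bit 5 → (0x83b1>>5)&0x1 = 0x1
opcode:5 @ bit 0 → (0x83b1>>0)&0x1f = 0x11
cnt signed 4b, MSB=1: 8 - 16 = -8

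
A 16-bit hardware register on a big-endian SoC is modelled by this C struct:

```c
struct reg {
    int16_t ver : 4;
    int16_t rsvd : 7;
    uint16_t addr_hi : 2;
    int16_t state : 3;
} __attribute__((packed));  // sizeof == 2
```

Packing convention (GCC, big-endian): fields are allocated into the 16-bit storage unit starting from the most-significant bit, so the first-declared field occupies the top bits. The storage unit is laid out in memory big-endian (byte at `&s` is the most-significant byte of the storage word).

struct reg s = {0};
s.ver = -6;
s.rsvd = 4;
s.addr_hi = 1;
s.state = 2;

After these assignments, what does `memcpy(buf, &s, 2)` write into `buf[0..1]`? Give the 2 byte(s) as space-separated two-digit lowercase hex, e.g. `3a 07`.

[12+:4] ver=-6 & 0xf = 0xa; word=0xa000
[5+:7] rsvd=4 & 0x7f = 0x4; word=0xa080
[3+:2] addr_hi=1 & 0x3 = 0x1; word=0xa088
[0+:3] state=2 & 0x7 = 0x2; word=0xa08a
word = 0xa08a → big-endian bytes:
  [0]=0xa0  [1]=0x8a

a0 8a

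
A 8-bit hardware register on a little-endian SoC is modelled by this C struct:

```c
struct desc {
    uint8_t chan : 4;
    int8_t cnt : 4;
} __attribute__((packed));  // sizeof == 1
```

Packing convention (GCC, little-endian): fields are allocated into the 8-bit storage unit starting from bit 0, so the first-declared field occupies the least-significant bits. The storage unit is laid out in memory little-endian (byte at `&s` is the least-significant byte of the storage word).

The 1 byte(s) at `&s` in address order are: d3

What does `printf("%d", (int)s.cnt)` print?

-3

[0]=0xd3 (little-endian) → word 0xd3
chan [0+:4] = (word>>0) & 0xf = 3
cnt [4+:4] = (word>>4) & 0xf = 13  ←
cnt signed 4b, MSB=1: 13 - 16 = -3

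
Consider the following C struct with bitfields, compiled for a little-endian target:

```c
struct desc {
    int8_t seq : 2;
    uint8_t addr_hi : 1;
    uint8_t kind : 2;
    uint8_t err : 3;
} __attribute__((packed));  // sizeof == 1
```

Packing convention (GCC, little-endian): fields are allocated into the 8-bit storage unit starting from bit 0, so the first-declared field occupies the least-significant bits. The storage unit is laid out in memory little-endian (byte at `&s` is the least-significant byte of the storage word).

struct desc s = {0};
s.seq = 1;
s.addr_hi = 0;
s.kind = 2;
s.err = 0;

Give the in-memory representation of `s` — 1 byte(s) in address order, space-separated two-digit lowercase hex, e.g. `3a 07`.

seq:2 = 1 → 0x1 << 0 → word 0x01
addr_hi:1 = 0 → 0x0 << 2 → word 0x01
kind:2 = 2 → 0x2 << 3 → word 0x11
err:3 = 0 → 0x0 << 5 → word 0x11
word = 0x11 → little-endian bytes:
  [0]=0x11

11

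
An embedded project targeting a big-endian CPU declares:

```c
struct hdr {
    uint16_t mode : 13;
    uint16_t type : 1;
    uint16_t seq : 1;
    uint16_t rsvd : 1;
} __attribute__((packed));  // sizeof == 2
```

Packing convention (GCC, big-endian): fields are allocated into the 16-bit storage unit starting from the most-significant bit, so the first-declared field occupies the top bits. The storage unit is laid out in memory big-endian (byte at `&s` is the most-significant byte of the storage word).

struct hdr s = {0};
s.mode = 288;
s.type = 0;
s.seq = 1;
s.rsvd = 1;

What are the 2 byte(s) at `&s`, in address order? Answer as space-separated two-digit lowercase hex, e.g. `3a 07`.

09 03

mode:13 = 288 → 0x120 << 3 → word 0x0900
type:1 = 0 → 0x0 << 2 → word 0x0900
seq:1 = 1 → 0x1 << 1 → word 0x0902
rsvd:1 = 1 → 0x1 << 0 → word 0x0903
word = 0x0903 → big-endian bytes:
  [0]=0x09  [1]=0x03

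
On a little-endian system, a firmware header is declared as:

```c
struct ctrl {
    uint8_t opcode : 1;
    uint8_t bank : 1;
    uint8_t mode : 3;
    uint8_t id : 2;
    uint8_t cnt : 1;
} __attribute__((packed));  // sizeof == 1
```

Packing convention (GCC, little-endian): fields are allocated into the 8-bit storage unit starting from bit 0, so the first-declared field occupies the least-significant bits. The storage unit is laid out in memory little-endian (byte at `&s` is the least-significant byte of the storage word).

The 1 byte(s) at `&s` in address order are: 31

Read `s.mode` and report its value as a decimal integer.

[0]=0x31 (little-endian) → word 0x31
opcode:1 @ bit 0 → (0x31>>0)&0x1 = 0x1
bank:1 @ bit 1 → (0x31>>1)&0x1 = 0x0
mode:3 @ bit 2 → (0x31>>2)&0x7 = 0x4  ←
id:2 @ bit 5 → (0x31>>5)&0x3 = 0x1
cnt:1 @ bit 7 → (0x31>>7)&0x1 = 0x0

4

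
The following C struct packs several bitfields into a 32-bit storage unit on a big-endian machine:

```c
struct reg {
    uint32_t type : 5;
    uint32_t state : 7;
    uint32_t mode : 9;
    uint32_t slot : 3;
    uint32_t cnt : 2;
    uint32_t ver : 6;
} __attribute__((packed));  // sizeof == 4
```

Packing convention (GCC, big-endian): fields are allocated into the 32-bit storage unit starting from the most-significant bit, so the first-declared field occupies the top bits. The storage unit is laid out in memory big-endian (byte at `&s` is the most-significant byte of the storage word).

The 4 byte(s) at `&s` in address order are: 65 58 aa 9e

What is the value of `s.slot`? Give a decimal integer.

[0]=0x65 [1]=0x58 [2]=0xaa [3]=0x9e (big-endian) → word 0x6558aa9e
type [27+:5] = (word>>27) & 0x1f = 12
state [20+:7] = (word>>20) & 0x7f = 85
mode [11+:9] = (word>>11) & 0x1ff = 277
slot [8+:3] = (word>>8) & 0x7 = 2  ←
cnt [6+:2] = (word>>6) & 0x3 = 2
ver [0+:6] = (word>>0) & 0x3f = 30

2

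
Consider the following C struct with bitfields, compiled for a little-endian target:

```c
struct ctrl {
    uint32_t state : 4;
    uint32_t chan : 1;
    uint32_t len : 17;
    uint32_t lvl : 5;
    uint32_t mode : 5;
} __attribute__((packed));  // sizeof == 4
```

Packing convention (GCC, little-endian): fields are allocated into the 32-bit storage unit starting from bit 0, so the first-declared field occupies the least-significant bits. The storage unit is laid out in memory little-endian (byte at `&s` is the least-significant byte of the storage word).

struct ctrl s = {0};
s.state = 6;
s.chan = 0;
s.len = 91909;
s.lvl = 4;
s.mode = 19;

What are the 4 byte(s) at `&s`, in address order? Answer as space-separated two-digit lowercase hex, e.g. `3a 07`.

a6 e0 2c 99

[0+:4] state=6 & 0xf = 0x6; word=0x00000006
[4+:1] chan=0 & 0x1 = 0x0; word=0x00000006
[5+:17] len=91909 & 0x1ffff = 0x16705; word=0x002ce0a6
[22+:5] lvl=4 & 0x1f = 0x4; word=0x012ce0a6
[27+:5] mode=19 & 0x1f = 0x13; word=0x992ce0a6
word = 0x992ce0a6 → little-endian bytes:
  [0]=0xa6  [1]=0xe0  [2]=0x2c  [3]=0x99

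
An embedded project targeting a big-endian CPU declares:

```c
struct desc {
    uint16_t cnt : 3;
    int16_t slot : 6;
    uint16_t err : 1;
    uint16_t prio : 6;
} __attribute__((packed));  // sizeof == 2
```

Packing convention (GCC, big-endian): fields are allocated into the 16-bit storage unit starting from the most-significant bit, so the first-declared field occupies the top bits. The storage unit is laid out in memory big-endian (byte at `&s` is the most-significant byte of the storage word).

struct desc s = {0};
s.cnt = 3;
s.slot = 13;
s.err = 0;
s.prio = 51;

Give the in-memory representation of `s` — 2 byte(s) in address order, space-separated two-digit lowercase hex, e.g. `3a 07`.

cnt (3b) val=3 bits=0x3 at bit 13: 0x6000
slot (6b) val=13 bits=0xd at bit 7: 0x6680
err (1b) val=0 bits=0x0 at bit 6: 0x6680
prio (6b) val=51 bits=0x33 at bit 0: 0x66b3
word = 0x66b3 → big-endian bytes:
  [0]=0x66  [1]=0xb3

66 b3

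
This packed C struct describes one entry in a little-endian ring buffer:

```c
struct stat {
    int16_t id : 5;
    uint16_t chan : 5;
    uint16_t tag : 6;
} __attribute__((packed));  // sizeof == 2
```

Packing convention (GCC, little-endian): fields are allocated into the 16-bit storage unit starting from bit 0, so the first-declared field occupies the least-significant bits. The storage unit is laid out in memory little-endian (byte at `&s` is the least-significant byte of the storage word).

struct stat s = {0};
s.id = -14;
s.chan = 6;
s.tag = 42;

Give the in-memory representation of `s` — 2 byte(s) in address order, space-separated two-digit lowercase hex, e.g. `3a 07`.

[0+:5] id=-14 & 0x1f = 0x12; word=0x0012
[5+:5] chan=6 & 0x1f = 0x6; word=0x00d2
[10+:6] tag=42 & 0x3f = 0x2a; word=0xa8d2
word = 0xa8d2 → little-endian bytes:
  [0]=0xd2  [1]=0xa8

d2 a8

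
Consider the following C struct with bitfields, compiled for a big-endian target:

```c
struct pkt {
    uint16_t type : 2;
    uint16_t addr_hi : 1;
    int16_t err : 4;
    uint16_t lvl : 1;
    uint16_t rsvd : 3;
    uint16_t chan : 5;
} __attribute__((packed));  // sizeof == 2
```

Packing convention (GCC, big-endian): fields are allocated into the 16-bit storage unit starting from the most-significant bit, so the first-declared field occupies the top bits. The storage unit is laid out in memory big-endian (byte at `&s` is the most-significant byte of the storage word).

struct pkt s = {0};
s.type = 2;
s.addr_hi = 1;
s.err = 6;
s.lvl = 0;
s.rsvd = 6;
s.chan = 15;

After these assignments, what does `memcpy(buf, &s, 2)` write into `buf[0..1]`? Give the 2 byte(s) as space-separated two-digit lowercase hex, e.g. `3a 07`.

ac cf

[14+:2] type=2 & 0x3 = 0x2; word=0x8000
[13+:1] addr_hi=1 & 0x1 = 0x1; word=0xa000
[9+:4] err=6 & 0xf = 0x6; word=0xac00
[8+:1] lvl=0 & 0x1 = 0x0; word=0xac00
[5+:3] rsvd=6 & 0x7 = 0x6; word=0xacc0
[0+:5] chan=15 & 0x1f = 0xf; word=0xaccf
word = 0xaccf → big-endian bytes:
  [0]=0xac  [1]=0xcf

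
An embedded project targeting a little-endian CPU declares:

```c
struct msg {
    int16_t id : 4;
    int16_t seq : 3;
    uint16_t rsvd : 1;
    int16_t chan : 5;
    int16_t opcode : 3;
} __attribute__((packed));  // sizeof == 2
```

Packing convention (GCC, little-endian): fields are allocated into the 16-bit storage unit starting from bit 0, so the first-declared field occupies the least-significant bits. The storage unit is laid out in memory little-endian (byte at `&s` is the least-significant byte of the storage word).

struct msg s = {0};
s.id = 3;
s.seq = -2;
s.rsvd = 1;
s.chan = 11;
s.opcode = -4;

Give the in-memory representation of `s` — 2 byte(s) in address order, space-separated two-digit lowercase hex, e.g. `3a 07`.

e3 8b

[0+:4] id=3 & 0xf = 0x3; word=0x0003
[4+:3] seq=-2 & 0x7 = 0x6; word=0x0063
[7+:1] rsvd=1 & 0x1 = 0x1; word=0x00e3
[8+:5] chan=11 & 0x1f = 0xb; word=0x0be3
[13+:3] opcode=-4 & 0x7 = 0x4; word=0x8be3
word = 0x8be3 → little-endian bytes:
  [0]=0xe3  [1]=0x8b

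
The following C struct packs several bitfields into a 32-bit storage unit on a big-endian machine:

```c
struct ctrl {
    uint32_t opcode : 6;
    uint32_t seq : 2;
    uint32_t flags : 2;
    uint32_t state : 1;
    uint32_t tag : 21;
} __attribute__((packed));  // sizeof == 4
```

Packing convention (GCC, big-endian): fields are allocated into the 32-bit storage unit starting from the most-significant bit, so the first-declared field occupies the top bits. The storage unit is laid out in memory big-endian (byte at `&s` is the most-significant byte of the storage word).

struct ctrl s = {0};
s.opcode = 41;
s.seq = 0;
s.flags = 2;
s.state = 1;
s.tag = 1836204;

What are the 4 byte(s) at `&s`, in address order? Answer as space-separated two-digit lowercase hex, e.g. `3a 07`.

[26+:6] opcode=41 & 0x3f = 0x29; word=0xa4000000
[24+:2] seq=0 & 0x3 = 0x0; word=0xa4000000
[22+:2] flags=2 & 0x3 = 0x2; word=0xa4800000
[21+:1] state=1 & 0x1 = 0x1; word=0xa4a00000
[0+:21] tag=1836204 & 0x1fffff = 0x1c04ac; word=0xa4bc04ac
word = 0xa4bc04ac → big-endian bytes:
  [0]=0xa4  [1]=0xbc  [2]=0x04  [3]=0xac

a4 bc 04 ac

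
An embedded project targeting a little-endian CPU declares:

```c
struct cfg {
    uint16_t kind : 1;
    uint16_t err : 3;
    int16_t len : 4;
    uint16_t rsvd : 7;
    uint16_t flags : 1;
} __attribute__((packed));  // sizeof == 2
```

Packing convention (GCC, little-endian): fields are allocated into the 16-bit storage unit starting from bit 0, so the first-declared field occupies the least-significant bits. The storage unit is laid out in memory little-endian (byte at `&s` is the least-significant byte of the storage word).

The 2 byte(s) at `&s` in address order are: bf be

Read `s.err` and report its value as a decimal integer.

[0]=0xbf [1]=0xbe (little-endian) → word 0xbebf
kind:1 @ bit 0 → (0xbebf>>0)&0x1 = 0x1
err:3 @ bit 1 → (0xbebf>>1)&0x7 = 0x7  ←
len:4 @ bit 4 → (0xbebf>>4)&0xf = 0xb
rsvd:7 @ bit 8 → (0xbebf>>8)&0x7f = 0x3e
flags:1 @ bit 15 → (0xbebf>>15)&0x1 = 0x1

7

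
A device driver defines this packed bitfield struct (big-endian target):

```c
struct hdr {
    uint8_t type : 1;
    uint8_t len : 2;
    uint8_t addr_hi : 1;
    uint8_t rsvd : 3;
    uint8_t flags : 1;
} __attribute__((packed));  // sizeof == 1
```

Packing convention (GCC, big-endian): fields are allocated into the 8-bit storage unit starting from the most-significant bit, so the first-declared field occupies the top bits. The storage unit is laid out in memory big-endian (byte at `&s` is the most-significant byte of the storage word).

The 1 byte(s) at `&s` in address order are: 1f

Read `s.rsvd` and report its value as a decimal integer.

[0]=0x1f (big-endian) → word 0x1f
type [7+:1] = (word>>7) & 0x1 = 0
len [5+:2] = (word>>5) & 0x3 = 0
addr_hi [4+:1] = (word>>4) & 0x1 = 1
rsvd [1+:3] = (word>>1) & 0x7 = 7  ←
flags [0+:1] = (word>>0) & 0x1 = 1

7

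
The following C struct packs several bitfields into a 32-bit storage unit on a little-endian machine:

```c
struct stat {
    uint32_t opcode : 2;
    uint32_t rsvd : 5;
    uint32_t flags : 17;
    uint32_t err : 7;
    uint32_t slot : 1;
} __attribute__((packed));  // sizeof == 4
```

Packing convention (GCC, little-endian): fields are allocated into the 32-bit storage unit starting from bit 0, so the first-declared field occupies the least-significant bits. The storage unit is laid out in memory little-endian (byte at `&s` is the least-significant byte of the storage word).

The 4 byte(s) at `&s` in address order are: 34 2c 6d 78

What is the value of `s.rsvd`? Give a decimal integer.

13

[0]=0x34 [1]=0x2c [2]=0x6d [3]=0x78 (little-endian) → word 0x786d2c34
opcode:2 @ bit 0 → (0x786d2c34>>0)&0x3 = 0x0
rsvd:5 @ bit 2 → (0x786d2c34>>2)&0x1f = 0xd  ←
flags:17 @ bit 7 → (0x786d2c34>>7)&0x1ffff = 0xda58
err:7 @ bit 24 → (0x786d2c34>>24)&0x7f = 0x78
slot:1 @ bit 31 → (0x786d2c34>>31)&0x1 = 0x0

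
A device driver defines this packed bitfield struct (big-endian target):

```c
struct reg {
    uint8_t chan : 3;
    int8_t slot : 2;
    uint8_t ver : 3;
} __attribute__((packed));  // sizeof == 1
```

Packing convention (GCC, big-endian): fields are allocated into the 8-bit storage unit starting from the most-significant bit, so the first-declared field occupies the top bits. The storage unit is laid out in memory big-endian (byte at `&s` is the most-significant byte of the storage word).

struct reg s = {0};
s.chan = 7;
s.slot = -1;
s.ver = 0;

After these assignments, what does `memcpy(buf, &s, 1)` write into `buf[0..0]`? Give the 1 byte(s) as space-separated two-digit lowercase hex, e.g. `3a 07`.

[5+:3] chan=7 & 0x7 = 0x7; word=0xe0
[3+:2] slot=-1 & 0x3 = 0x3; word=0xf8
[0+:3] ver=0 & 0x7 = 0x0; word=0xf8
word = 0xf8 → big-endian bytes:
  [0]=0xf8

f8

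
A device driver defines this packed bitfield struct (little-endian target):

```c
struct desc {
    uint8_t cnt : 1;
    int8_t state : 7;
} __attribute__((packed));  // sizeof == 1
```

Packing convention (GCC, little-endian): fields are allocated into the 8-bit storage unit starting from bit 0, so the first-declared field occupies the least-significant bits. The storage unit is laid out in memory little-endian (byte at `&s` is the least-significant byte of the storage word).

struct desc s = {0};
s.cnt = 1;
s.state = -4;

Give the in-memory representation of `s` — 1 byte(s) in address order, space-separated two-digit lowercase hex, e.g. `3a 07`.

cnt (1b) val=1 bits=0x1 at bit 0: 0x01
state (7b) val=-4 bits=0x7c at bit 1: 0xf9
word = 0xf9 → little-endian bytes:
  [0]=0xf9

f9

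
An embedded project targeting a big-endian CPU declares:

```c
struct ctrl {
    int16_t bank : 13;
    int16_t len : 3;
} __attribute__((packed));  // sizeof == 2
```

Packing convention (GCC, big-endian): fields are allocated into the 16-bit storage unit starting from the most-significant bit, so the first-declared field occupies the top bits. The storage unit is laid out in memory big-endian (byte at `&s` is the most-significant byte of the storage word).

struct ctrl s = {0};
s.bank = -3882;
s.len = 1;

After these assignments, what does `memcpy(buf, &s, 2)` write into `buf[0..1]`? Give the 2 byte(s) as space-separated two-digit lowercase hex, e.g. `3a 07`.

bank (13b) val=-3882 bits=0x10d6 at bit 3: 0x86b0
len (3b) val=1 bits=0x1 at bit 0: 0x86b1
word = 0x86b1 → big-endian bytes:
  [0]=0x86  [1]=0xb1

86 b1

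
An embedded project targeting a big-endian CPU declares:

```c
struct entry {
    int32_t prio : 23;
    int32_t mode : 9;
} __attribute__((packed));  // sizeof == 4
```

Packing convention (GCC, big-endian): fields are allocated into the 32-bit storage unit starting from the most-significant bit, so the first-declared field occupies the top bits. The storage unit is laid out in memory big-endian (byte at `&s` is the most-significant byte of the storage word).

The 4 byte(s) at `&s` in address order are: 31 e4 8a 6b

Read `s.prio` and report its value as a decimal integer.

1634885

[0]=0x31 [1]=0xe4 [2]=0x8a [3]=0x6b (big-endian) → word 0x31e48a6b
prio [9+:23] = (word>>9) & 0x7fffff = 1634885  ←
mode [0+:9] = (word>>0) & 0x1ff = 107
prio signed 23b, MSB=0: value = 1634885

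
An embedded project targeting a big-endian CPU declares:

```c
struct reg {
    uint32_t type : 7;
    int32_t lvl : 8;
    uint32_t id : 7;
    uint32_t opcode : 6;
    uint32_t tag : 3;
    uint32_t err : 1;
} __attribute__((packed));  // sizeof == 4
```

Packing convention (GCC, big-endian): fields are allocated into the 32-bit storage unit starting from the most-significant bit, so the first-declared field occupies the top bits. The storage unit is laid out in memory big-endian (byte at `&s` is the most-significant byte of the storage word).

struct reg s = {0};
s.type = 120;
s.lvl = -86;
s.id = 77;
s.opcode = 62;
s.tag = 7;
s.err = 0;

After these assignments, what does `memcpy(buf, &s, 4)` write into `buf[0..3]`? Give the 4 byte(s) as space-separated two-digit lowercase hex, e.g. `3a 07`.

f1 55 37 ee

type:7 = 120 → 0x78 << 25 → word 0xf0000000
lvl:8 = -86 → 0xaa << 17 → word 0xf1540000
id:7 = 77 → 0x4d << 10 → word 0xf1553400
opcode:6 = 62 → 0x3e << 4 → word 0xf15537e0
tag:3 = 7 → 0x7 << 1 → word 0xf15537ee
err:1 = 0 → 0x0 << 0 → word 0xf15537ee
word = 0xf15537ee → big-endian bytes:
  [0]=0xf1  [1]=0x55  [2]=0x37  [3]=0xee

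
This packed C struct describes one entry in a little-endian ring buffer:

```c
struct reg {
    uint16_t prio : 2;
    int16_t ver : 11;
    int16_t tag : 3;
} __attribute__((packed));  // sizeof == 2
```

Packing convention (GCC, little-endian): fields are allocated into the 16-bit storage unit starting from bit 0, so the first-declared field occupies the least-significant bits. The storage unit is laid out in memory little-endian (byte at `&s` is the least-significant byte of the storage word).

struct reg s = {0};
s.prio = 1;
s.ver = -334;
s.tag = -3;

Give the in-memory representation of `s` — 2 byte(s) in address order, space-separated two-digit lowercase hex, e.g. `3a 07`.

prio (2b) val=1 bits=0x1 at bit 0: 0x0001
ver (11b) val=-334 bits=0x6b2 at bit 2: 0x1ac9
tag (3b) val=-3 bits=0x5 at bit 13: 0xbac9
word = 0xbac9 → little-endian bytes:
  [0]=0xc9  [1]=0xba

c9 ba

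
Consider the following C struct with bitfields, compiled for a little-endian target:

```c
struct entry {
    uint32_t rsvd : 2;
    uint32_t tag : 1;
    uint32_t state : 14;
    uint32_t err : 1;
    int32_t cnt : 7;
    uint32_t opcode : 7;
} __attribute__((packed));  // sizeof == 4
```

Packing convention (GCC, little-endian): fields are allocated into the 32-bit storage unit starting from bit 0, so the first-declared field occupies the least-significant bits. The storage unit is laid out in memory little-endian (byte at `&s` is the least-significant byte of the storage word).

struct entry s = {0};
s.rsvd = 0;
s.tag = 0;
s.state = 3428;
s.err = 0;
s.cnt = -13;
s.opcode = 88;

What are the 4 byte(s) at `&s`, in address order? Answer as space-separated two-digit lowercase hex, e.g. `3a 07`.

[0+:2] rsvd=0 & 0x3 = 0x0; word=0x00000000
[2+:1] tag=0 & 0x1 = 0x0; word=0x00000000
[3+:14] state=3428 & 0x3fff = 0xd64; word=0x00006b20
[17+:1] err=0 & 0x1 = 0x0; word=0x00006b20
[18+:7] cnt=-13 & 0x7f = 0x73; word=0x01cc6b20
[25+:7] opcode=88 & 0x7f = 0x58; word=0xb1cc6b20
word = 0xb1cc6b20 → little-endian bytes:
  [0]=0x20  [1]=0x6b  [2]=0xcc  [3]=0xb1

20 6b cc b1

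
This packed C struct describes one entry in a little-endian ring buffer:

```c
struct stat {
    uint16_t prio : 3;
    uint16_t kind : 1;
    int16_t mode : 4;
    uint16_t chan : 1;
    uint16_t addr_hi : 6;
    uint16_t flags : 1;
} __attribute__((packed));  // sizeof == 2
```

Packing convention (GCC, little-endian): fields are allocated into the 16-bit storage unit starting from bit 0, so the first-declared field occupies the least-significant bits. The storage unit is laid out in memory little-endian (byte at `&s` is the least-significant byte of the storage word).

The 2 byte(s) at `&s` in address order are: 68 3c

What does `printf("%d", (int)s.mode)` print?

6

[0]=0x68 [1]=0x3c (little-endian) → word 0x3c68
prio:3 @ bit 0 → (0x3c68>>0)&0x7 = 0x0
kind:1 @ bit 3 → (0x3c68>>3)&0x1 = 0x1
mode:4 @ bit 4 → (0x3c68>>4)&0xf = 0x6  ←
chan:1 @ bit 8 → (0x3c68>>8)&0x1 = 0x0
addr_hi:6 @ bit 9 → (0x3c68>>9)&0x3f = 0x1e
flags:1 @ bit 15 → (0x3c68>>15)&0x1 = 0x0
mode signed 4b, MSB=0: value = 6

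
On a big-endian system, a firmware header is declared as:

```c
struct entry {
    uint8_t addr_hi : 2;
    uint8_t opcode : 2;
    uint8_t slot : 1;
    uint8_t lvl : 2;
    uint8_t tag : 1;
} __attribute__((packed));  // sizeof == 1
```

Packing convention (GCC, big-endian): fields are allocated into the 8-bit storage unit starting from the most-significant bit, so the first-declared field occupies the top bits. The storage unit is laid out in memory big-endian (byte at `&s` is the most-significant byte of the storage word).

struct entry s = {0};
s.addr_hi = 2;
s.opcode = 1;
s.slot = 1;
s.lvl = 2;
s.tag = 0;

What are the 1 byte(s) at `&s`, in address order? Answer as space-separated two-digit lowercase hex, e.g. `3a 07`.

addr_hi:2 = 2 → 0x2 << 6 → word 0x80
opcode:2 = 1 → 0x1 << 4 → word 0x90
slot:1 = 1 → 0x1 << 3 → word 0x98
lvl:2 = 2 → 0x2 << 1 → word 0x9c
tag:1 = 0 → 0x0 << 0 → word 0x9c
word = 0x9c → big-endian bytes:
  [0]=0x9c

9c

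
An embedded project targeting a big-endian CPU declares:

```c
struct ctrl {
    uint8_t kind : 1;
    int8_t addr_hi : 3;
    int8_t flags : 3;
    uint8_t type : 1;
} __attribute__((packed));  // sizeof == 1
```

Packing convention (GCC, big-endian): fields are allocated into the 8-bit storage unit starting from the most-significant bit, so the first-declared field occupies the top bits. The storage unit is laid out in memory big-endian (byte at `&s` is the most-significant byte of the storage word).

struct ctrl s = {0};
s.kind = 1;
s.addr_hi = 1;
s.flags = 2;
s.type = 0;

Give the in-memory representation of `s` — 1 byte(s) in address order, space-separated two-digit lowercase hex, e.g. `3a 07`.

94

kind (1b) val=1 bits=0x1 at bit 7: 0x80
addr_hi (3b) val=1 bits=0x1 at bit 4: 0x90
flags (3b) val=2 bits=0x2 at bit 1: 0x94
type (1b) val=0 bits=0x0 at bit 0: 0x94
word = 0x94 → big-endian bytes:
  [0]=0x94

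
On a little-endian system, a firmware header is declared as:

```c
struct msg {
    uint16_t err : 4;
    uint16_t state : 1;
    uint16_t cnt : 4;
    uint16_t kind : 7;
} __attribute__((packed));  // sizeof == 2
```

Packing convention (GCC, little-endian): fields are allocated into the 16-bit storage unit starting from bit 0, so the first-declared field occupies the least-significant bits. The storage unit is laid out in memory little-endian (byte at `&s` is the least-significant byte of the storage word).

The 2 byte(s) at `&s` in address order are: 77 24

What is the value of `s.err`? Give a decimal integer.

7

[0]=0x77 [1]=0x24 (little-endian) → word 0x2477
err [0+:4] = (word>>0) & 0xf = 7  ←
state [4+:1] = (word>>4) & 0x1 = 1
cnt [5+:4] = (word>>5) & 0xf = 3
kind [9+:7] = (word>>9) & 0x7f = 18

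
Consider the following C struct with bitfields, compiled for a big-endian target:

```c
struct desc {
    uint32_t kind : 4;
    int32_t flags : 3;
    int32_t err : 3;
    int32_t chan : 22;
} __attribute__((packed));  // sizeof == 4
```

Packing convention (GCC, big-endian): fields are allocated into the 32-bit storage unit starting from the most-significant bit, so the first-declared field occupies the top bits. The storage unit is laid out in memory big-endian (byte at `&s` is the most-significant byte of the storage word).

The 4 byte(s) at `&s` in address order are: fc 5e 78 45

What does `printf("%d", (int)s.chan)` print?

[0]=0xfc [1]=0x5e [2]=0x78 [3]=0x45 (big-endian) → word 0xfc5e7845
kind [28+:4] = (word>>28) & 0xf = 15
flags [25+:3] = (word>>25) & 0x7 = 6
err [22+:3] = (word>>22) & 0x7 = 1
chan [0+:22] = (word>>0) & 0x3fffff = 1996869  ←
chan signed 22b, MSB=0: value = 1996869

1996869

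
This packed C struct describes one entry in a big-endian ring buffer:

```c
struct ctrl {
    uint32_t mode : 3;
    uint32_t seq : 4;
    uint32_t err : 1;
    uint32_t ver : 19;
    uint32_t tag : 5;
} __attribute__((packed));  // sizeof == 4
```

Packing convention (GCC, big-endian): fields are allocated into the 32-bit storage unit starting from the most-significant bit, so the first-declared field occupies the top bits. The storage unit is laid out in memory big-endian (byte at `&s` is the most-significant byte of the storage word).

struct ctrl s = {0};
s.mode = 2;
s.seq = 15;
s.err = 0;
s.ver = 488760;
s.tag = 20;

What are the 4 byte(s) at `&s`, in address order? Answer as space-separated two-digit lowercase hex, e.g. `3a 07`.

mode (3b) val=2 bits=0x2 at bit 29: 0x40000000
seq (4b) val=15 bits=0xf at bit 25: 0x5e000000
err (1b) val=0 bits=0x0 at bit 24: 0x5e000000
ver (19b) val=488760 bits=0x77538 at bit 5: 0x5eeea700
tag (5b) val=20 bits=0x14 at bit 0: 0x5eeea714
word = 0x5eeea714 → big-endian bytes:
  [0]=0x5e  [1]=0xee  [2]=0xa7  [3]=0x14

5e ee a7 14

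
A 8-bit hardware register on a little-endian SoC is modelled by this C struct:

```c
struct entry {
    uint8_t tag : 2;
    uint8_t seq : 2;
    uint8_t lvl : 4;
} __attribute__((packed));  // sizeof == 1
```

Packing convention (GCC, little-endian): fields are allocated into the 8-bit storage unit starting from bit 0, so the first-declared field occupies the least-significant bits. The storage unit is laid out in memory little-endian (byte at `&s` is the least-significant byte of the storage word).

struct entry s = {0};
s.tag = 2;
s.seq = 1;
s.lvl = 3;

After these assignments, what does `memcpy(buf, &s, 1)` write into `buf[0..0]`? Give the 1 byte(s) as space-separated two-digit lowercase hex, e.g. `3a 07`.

tag (2b) val=2 bits=0x2 at bit 0: 0x02
seq (2b) val=1 bits=0x1 at bit 2: 0x06
lvl (4b) val=3 bits=0x3 at bit 4: 0x36
word = 0x36 → little-endian bytes:
  [0]=0x36

36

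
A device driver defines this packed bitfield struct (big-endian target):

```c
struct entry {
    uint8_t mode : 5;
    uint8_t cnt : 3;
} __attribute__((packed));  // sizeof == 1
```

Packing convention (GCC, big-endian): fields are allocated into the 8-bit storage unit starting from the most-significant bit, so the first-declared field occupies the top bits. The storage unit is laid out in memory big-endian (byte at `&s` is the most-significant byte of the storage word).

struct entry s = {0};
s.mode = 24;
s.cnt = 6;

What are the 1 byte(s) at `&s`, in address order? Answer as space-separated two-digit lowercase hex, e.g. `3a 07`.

mode (5b) val=24 bits=0x18 at bit 3: 0xc0
cnt (3b) val=6 bits=0x6 at bit 0: 0xc6
word = 0xc6 → big-endian bytes:
  [0]=0xc6

c6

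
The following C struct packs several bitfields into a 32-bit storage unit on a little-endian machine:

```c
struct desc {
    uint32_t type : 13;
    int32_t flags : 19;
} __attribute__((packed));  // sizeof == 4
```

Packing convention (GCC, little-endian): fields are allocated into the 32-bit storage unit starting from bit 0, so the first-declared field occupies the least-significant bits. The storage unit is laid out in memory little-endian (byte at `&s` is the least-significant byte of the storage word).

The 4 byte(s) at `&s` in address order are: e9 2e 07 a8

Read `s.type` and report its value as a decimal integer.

[0]=0xe9 [1]=0x2e [2]=0x07 [3]=0xa8 (little-endian) → word 0xa8072ee9
type [0+:13] = (word>>0) & 0x1fff = 3817  ←
flags [13+:19] = (word>>13) & 0x7ffff = 344121

3817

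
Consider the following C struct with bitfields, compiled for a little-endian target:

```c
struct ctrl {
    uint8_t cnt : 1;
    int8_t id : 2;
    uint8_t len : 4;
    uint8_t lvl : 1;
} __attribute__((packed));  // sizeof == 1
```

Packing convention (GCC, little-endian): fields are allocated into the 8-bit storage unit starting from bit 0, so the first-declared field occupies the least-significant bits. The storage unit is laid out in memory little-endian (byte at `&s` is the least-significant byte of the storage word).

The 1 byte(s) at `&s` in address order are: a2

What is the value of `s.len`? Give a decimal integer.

[0]=0xa2 (little-endian) → word 0xa2
cnt [0+:1] = (word>>0) & 0x1 = 0
id [1+:2] = (word>>1) & 0x3 = 1
len [3+:4] = (word>>3) & 0xf = 4  ←
lvl [7+:1] = (word>>7) & 0x1 = 1

4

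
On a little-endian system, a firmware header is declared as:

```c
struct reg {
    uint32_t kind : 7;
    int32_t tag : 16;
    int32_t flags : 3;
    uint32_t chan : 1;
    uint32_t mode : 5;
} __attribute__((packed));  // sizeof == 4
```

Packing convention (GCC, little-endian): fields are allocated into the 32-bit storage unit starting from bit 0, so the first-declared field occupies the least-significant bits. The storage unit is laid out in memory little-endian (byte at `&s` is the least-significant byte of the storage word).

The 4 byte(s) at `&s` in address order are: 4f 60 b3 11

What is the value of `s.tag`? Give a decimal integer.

[0]=0x4f [1]=0x60 [2]=0xb3 [3]=0x11 (little-endian) → word 0x11b3604f
kind:7 @ bit 0 → (0x11b3604f>>0)&0x7f = 0x4f
tag:16 @ bit 7 → (0x11b3604f>>7)&0xffff = 0x66c0  ←
flags:3 @ bit 23 → (0x11b3604f>>23)&0x7 = 0x3
chan:1 @ bit 26 → (0x11b3604f>>26)&0x1 = 0x0
mode:5 @ bit 27 → (0x11b3604f>>27)&0x1f = 0x2
tag signed 16b, MSB=0: value = 26304

26304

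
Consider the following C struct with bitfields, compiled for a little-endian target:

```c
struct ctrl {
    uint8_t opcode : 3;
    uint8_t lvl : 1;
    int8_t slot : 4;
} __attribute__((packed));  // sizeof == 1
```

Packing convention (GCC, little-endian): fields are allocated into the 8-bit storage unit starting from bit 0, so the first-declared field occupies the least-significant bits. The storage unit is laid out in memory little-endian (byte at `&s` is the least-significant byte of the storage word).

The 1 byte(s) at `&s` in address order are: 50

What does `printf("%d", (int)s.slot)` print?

[0]=0x50 (little-endian) → word 0x50
opcode [0+:3] = (word>>0) & 0x7 = 0
lvl [3+:1] = (word>>3) & 0x1 = 0
slot [4+:4] = (word>>4) & 0xf = 5  ←
slot signed 4b, MSB=0: value = 5

5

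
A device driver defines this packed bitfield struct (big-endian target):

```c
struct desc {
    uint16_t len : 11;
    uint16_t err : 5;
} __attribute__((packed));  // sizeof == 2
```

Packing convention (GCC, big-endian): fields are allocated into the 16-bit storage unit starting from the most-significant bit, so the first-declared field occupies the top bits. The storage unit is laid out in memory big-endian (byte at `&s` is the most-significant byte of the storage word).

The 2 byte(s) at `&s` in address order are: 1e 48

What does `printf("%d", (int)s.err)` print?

8

[0]=0x1e [1]=0x48 (big-endian) → word 0x1e48
len:11 @ bit 5 → (0x1e48>>5)&0x7ff = 0xf2
err:5 @ bit 0 → (0x1e48>>0)&0x1f = 0x8  ←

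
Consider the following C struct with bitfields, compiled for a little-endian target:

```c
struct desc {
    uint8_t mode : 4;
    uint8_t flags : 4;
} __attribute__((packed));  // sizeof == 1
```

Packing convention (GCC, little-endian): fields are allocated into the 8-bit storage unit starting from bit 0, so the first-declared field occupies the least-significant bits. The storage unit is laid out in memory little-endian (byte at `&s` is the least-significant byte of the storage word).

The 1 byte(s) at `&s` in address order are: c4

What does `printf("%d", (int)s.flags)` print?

12

[0]=0xc4 (little-endian) → word 0xc4
mode:4 @ bit 0 → (0xc4>>0)&0xf = 0x4
flags:4 @ bit 4 → (0xc4>>4)&0xf = 0xc  ←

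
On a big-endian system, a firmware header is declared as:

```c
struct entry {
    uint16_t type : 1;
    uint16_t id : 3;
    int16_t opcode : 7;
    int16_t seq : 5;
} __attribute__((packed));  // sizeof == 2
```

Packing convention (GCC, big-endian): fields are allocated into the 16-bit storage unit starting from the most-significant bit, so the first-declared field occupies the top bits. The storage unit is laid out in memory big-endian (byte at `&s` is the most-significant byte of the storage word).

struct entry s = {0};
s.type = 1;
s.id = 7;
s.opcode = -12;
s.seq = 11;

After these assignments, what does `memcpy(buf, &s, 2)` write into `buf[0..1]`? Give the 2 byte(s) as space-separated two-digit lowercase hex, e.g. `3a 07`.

type (1b) val=1 bits=0x1 at bit 15: 0x8000
id (3b) val=7 bits=0x7 at bit 12: 0xf000
opcode (7b) val=-12 bits=0x74 at bit 5: 0xfe80
seq (5b) val=11 bits=0xb at bit 0: 0xfe8b
word = 0xfe8b → big-endian bytes:
  [0]=0xfe  [1]=0x8b

fe 8b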